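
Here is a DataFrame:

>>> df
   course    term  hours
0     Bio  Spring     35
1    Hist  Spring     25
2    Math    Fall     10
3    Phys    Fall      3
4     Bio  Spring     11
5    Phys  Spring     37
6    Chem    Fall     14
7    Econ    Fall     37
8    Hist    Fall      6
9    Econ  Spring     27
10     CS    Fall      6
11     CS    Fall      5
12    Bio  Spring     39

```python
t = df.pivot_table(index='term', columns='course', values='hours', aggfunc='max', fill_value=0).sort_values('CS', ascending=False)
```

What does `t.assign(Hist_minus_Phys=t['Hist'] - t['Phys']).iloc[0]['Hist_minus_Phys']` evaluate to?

pivot: rows=term, cols=course, max(hours):
course  Bio  CS  Chem  Econ  Hist  Math  Phys
term                                         
Fall      0   6    14    37     6    10     3
Spring   39   0     0    27    25     0    37
sort by CS descending:
course  Bio  CS  Chem  Econ  Hist  Math  Phys
term                                         
Fall      0   6    14    37     6    10     3
Spring   39   0     0    27    25     0    37
add column Hist_minus_Phys = t['Hist'] - t['Phys']:
course  Bio  CS  Chem  Econ  Hist  Math  Phys  Hist_minus_Phys
term                                                          
Fall      0   6    14    37     6    10     3                3
Spring   39   0     0    27    25     0    37              -12

3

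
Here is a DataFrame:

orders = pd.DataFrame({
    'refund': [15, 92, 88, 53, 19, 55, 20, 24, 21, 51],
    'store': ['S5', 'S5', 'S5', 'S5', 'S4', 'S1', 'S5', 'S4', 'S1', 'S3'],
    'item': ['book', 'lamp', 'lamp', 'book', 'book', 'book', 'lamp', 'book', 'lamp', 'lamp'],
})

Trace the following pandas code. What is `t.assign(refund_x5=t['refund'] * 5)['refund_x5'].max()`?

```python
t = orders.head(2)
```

460

take first 2 rows:
   refund store  item
0      15    S5  book
1      92    S5  lamp
add column refund_x5 = t['refund'] * 5:
   refund store  item  refund_x5
0      15    S5  book         75
1      92    S5  lamp        460
max of column 'refund_x5' → 460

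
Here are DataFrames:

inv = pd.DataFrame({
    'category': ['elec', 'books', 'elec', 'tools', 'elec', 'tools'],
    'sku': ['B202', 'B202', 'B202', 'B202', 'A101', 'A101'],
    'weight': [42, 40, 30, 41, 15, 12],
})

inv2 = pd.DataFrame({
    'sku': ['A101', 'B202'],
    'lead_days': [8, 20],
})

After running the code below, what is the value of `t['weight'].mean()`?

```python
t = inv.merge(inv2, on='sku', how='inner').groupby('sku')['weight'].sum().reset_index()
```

90.0

merge on 'sku' (how='inner') → 6 rows:
  category   sku  weight  lead_days
0     elec  B202      42         20
1    books  B202      40         20
2     elec  B202      30         20
3    tools  B202      41         20
4     elec  A101      15          8
5    tools  A101      12          8
group by sku, sum of weight:
sku
A101     27
B202    153
Name: weight, dtype: int64
reset_index():
    sku  weight
0  A101      27
1  B202     153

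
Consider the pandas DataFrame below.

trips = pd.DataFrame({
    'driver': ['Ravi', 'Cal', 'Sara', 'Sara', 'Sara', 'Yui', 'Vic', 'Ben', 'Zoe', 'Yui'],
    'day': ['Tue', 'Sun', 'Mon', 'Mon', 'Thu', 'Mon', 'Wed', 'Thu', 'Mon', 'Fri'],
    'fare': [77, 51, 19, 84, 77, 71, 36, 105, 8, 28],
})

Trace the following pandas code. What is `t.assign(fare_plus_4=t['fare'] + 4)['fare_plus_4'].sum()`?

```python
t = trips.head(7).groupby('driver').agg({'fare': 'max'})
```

339

take first 7 rows:
  driver  day  fare
0   Ravi  Tue    77
1    Cal  Sun    51
2   Sara  Mon    19
3   Sara  Mon    84
4   Sara  Thu    77
5    Yui  Mon    71
6    Vic  Wed    36
group by driver, max of fare:
        fare
driver      
Cal       51
Ravi      77
Sara      84
Vic       36
Yui       71
add column fare_plus_4 = t['fare'] + 4:
        fare  fare_plus_4
driver                   
Cal       51           55
Ravi      77           81
Sara      84           88
Vic       36           40
Yui       71           75
sum of column 'fare_plus_4' → 339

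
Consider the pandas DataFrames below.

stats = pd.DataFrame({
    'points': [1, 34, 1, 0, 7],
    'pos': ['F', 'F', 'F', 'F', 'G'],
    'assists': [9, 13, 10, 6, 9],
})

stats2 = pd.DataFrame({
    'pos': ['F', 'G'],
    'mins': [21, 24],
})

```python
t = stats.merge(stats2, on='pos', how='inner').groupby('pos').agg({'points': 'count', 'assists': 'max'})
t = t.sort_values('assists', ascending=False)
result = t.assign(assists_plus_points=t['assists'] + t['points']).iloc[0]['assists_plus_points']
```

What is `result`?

merge on 'pos' (how='inner') → 5 rows:
   points pos  assists  mins
0       1   F        9    21
1      34   F       13    21
2       1   F       10    21
3       0   F        6    21
4       7   G        9    24
group by pos: count(points), max(assists):
     points  assists
pos                 
F         4       13
G         1        9
sort by assists descending:
     points  assists
pos                 
F         4       13
G         1        9
add column assists_plus_points = t['assists'] + t['points']:
     points  assists  assists_plus_points
pos                                      
F         4       13                   17
G         1        9                   10
Hence 17.

17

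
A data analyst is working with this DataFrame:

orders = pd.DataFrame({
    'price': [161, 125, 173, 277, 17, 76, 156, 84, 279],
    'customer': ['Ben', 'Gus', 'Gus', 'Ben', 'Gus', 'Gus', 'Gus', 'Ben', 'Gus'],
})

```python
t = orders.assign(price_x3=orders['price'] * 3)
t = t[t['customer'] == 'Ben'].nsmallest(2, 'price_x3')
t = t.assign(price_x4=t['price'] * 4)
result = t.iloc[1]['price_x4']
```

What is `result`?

644

add column price_x3 = orders['price'] * 3:
   price customer  price_x3
0    161      Ben       483
1    125      Gus       375
2    173      Gus       519
3    277      Ben       831
4     17      Gus        51
5     76      Gus       228
6    156      Gus       468
7     84      Ben       252
8    279      Gus       837
filter rows where customer == 'Ben':
   price customer  price_x3
0    161      Ben       483
3    277      Ben       831
7     84      Ben       252
take 2 rows with smallest price_x3:
   price customer  price_x3
7     84      Ben       252
0    161      Ben       483
add column price_x4 = t['price'] * 4:
   price customer  price_x3  price_x4
7     84      Ben       252       336
0    161      Ben       483       644
value at position 1, column 'price_x4' → 644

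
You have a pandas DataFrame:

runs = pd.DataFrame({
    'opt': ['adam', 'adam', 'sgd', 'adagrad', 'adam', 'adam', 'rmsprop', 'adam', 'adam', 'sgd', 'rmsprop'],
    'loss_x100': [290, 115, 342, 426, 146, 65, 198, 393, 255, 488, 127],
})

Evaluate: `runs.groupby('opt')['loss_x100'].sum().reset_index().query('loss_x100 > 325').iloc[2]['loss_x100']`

group by opt, sum of loss_x100:
opt
adagrad     426
adam       1264
rmsprop     325
sgd         830
Name: loss_x100, dtype: int64
reset_index():
       opt  loss_x100
0  adagrad        426
1     adam       1264
2  rmsprop        325
3      sgd        830
filter rows where loss_x100 > 325:
       opt  loss_x100
0  adagrad        426
1     adam       1264
3      sgd        830
Then the value at position 2, column 'loss_x100': 830

830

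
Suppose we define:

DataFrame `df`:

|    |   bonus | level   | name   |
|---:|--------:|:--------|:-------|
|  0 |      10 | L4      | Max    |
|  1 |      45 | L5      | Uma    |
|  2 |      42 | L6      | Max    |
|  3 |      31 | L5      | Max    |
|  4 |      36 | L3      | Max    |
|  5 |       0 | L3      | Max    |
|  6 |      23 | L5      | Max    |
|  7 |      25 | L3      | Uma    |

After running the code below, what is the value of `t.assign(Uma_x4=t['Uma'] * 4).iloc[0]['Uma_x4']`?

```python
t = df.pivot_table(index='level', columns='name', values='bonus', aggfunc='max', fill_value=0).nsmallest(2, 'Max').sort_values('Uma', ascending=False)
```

pivot: rows=level, cols=name, max(bonus):
name   Max  Uma
level          
L3      36   25
L4      10    0
L5      31   45
L6      42    0
take 2 rows with smallest Max:
name   Max  Uma
level          
L4      10    0
L5      31   45
sort by Uma descending:
name   Max  Uma
level          
L5      31   45
L4      10    0
add column Uma_x4 = t['Uma'] * 4:
name   Max  Uma  Uma_x4
level                  
L5      31   45     180
L4      10    0       0
The value at position 0, column 'Uma_x4' is 180.

180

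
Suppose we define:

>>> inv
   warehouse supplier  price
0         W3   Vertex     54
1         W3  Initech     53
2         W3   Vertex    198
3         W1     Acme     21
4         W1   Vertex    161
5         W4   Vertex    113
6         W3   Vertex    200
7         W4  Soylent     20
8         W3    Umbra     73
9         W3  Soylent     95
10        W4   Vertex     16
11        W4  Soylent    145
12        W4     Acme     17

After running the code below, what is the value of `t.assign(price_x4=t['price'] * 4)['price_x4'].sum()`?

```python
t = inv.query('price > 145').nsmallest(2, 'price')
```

1436

filter rows where price > 145:
  warehouse supplier  price
2        W3   Vertex    198
4        W1   Vertex    161
6        W3   Vertex    200
take 2 rows with smallest price:
  warehouse supplier  price
4        W1   Vertex    161
2        W3   Vertex    198
add column price_x4 = t['price'] * 4:
  warehouse supplier  price  price_x4
4        W1   Vertex    161       644
2        W3   Vertex    198       792
Finally, sum of column 'price_x4' = 1436.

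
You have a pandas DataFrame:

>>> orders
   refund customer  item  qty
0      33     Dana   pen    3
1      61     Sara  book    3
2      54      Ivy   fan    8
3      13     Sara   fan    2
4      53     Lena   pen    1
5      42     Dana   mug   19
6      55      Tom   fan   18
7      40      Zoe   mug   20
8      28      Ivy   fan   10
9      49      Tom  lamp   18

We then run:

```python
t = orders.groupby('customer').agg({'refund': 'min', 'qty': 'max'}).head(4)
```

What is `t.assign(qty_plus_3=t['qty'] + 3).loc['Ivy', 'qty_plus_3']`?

group by customer: min(refund), max(qty):
          refund  qty
customer             
Dana          33   19
Ivy           28   10
Lena          53    1
Sara          13    3
Tom           49   18
Zoe           40   20
take first 4 rows:
          refund  qty
customer             
Dana          33   19
Ivy           28   10
Lena          53    1
Sara          13    3
add column qty_plus_3 = t['qty'] + 3:
          refund  qty  qty_plus_3
customer                         
Dana          33   19          22
Ivy           28   10          13
Lena          53    1           4
Sara          13    3           6
Then the value at row 'Ivy', column 'qty_plus_3': 13

13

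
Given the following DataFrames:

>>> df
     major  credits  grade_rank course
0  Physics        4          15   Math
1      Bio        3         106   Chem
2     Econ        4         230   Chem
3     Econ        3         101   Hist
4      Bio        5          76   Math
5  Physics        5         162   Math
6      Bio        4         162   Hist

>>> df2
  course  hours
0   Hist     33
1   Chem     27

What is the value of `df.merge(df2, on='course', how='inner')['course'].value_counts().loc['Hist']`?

merge on 'course' (how='inner') → 4 rows:
  major  credits  grade_rank course  hours
0   Bio        3         106   Chem     27
1  Econ        4         230   Chem     27
2  Econ        3         101   Hist     33
3   Bio        4         162   Hist     33
value_counts of course:
course
Chem    2
Hist    2
Name: count, dtype: int64

2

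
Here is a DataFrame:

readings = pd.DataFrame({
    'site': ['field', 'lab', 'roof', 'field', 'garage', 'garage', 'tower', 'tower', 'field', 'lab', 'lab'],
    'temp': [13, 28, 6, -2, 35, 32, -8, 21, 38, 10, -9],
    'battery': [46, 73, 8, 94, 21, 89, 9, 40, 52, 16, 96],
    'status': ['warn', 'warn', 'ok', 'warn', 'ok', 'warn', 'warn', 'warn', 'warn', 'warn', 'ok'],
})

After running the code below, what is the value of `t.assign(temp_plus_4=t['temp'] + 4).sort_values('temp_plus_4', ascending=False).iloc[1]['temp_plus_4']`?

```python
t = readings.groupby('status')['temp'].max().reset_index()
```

39

group by status, max of temp:
status
ok      35
warn    38
Name: temp, dtype: int64
reset_index():
  status  temp
0     ok    35
1   warn    38
add column temp_plus_4 = t['temp'] + 4:
  status  temp  temp_plus_4
0     ok    35           39
1   warn    38           42
sort by temp_plus_4 descending:
  status  temp  temp_plus_4
1   warn    38           42
0     ok    35           39
The value at position 1, column 'temp_plus_4' is 39.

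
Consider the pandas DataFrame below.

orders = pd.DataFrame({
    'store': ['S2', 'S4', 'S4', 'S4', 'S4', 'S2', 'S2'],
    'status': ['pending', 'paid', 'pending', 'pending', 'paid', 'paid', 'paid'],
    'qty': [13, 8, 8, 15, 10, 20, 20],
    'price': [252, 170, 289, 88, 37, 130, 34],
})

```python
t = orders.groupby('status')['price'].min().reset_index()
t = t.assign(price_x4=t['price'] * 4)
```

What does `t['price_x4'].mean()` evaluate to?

group by status, min of price:
status
paid       34
pending    88
Name: price, dtype: int64
reset_index():
    status  price
0     paid     34
1  pending     88
add column price_x4 = t['price'] * 4:
    status  price  price_x4
0     paid     34       136
1  pending     88       352
So mean() = 244.0.

244.0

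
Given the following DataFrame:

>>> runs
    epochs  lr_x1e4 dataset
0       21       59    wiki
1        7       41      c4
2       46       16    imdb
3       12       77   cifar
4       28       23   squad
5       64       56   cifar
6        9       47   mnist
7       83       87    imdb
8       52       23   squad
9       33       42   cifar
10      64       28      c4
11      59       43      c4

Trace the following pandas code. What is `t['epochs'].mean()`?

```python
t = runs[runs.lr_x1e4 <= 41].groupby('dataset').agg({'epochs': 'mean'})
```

filter rows where lr_x1e4 <= 41:
    epochs  lr_x1e4 dataset
1        7       41      c4
2       46       16    imdb
4       28       23   squad
8       52       23   squad
10      64       28      c4
group by dataset, mean of epochs:
         epochs
dataset        
c4         35.5
imdb       46.0
squad      40.0
Taking the mean of column 'epochs' gives 40.5.

40.5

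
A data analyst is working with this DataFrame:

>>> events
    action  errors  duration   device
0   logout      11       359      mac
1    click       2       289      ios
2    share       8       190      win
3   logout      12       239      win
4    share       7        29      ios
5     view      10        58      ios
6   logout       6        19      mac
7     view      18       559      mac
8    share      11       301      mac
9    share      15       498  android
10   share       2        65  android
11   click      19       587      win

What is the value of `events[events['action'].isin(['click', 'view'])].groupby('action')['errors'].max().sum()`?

37

filter rows where action in ['click', 'view']:
   action  errors  duration device
1   click       2       289    ios
5    view      10        58    ios
7    view      18       559    mac
11  click      19       587    win
group by action, max of errors:
action
click    19
view     18
Name: errors, dtype: int64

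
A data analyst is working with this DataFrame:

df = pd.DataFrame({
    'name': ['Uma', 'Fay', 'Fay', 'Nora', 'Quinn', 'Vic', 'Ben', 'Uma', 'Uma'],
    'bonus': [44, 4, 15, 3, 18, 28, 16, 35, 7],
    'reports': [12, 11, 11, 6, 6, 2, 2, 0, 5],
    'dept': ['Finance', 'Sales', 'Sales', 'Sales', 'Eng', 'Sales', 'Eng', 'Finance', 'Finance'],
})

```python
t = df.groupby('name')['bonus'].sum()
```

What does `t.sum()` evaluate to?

170

group by name, sum of bonus:
name
Ben      16
Fay      19
Nora      3
Quinn    18
Uma      86
Vic      28
Name: bonus, dtype: int64
Hence 170.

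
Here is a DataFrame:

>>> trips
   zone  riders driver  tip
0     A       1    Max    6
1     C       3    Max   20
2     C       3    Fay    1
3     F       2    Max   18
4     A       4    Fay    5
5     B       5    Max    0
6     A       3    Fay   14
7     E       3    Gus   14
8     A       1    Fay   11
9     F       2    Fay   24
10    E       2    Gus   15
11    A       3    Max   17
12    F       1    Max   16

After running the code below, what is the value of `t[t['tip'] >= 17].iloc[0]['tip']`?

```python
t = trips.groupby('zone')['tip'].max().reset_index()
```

group by zone, max of tip:
zone
A    17
B     0
C    20
E    15
F    24
Name: tip, dtype: int64
reset_index():
  zone  tip
0    A   17
1    B    0
2    C   20
3    E   15
4    F   24
filter rows where tip >= 17:
  zone  tip
0    A   17
2    C   20
4    F   24
So iloc[0]['tip'] = 17.

17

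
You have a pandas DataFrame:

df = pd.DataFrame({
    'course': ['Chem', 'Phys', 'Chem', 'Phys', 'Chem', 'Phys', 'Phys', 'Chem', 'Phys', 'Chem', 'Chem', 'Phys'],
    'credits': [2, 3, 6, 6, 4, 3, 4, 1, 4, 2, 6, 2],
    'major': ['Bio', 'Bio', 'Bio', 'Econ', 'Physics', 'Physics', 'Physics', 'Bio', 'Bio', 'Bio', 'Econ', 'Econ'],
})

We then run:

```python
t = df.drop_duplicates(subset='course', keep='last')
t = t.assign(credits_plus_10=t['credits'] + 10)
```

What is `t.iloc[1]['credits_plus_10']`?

drop duplicate course (keep=last):
   course  credits major
10   Chem        6  Econ
11   Phys        2  Econ
add column credits_plus_10 = t['credits'] + 10:
   course  credits major  credits_plus_10
10   Chem        6  Econ               16
11   Phys        2  Econ               12

12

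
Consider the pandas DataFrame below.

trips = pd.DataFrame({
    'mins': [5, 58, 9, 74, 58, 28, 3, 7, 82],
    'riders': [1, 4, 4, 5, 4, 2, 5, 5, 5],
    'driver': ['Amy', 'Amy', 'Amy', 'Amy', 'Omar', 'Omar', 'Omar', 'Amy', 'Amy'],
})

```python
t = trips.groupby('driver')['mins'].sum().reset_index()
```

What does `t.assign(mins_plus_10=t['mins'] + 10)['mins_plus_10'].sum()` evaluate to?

344

group by driver, sum of mins:
driver
Amy     235
Omar     89
Name: mins, dtype: int64
reset_index():
  driver  mins
0    Amy   235
1   Omar    89
add column mins_plus_10 = t['mins'] + 10:
  driver  mins  mins_plus_10
0    Amy   235           245
1   Omar    89            99
The sum of column 'mins_plus_10' is 344.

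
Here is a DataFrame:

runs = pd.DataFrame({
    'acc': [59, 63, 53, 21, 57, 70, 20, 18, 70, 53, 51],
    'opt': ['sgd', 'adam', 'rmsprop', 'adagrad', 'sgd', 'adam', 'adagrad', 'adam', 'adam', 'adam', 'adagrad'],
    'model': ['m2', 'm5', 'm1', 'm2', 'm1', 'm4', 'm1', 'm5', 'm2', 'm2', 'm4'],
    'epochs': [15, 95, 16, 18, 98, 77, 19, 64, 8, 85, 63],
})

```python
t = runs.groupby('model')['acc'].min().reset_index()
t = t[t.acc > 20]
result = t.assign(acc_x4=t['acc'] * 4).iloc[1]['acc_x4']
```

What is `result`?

group by model, min of acc:
model
m1    20
m2    21
m4    51
m5    18
Name: acc, dtype: int64
reset_index():
  model  acc
0    m1   20
1    m2   21
2    m4   51
3    m5   18
filter rows where acc > 20:
  model  acc
1    m2   21
2    m4   51
add column acc_x4 = t['acc'] * 4:
  model  acc  acc_x4
1    m2   21      84
2    m4   51     204
Finally, value at position 1, column 'acc_x4' = 204.

204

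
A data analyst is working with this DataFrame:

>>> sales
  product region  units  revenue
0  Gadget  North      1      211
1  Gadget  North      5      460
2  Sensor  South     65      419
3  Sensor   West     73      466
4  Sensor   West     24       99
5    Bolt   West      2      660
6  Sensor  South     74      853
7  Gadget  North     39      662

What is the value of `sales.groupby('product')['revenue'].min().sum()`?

group by product, min of revenue:
product
Bolt      660
Gadget    211
Sensor     99
Name: revenue, dtype: int64

970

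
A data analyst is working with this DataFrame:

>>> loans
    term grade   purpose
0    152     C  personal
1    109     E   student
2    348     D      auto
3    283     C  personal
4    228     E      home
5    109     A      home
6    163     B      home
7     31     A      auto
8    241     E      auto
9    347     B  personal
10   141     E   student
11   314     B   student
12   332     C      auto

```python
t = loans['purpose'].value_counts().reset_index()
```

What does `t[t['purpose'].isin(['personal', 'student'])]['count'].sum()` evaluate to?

6

value_counts of purpose:
purpose
auto        4
personal    3
student     3
home        3
Name: count, dtype: int64
reset_index():
    purpose  count
0      auto      4
1  personal      3
2   student      3
3      home      3
filter rows where purpose in ['personal', 'student']:
    purpose  count
1  personal      3
2   student      3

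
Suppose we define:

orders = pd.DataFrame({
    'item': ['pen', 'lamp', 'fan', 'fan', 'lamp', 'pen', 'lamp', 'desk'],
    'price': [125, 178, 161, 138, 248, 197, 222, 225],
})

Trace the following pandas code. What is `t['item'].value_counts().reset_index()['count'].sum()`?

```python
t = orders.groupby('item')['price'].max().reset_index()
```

group by item, max of price:
item
desk    225
fan     161
lamp    248
pen     197
Name: price, dtype: int64
reset_index():
   item  price
0  desk    225
1   fan    161
2  lamp    248
3   pen    197
value_counts of item:
item
desk    1
fan     1
lamp    1
pen     1
Name: count, dtype: int64
reset_index():
   item  count
0  desk      1
1   fan      1
2  lamp      1
3   pen      1

4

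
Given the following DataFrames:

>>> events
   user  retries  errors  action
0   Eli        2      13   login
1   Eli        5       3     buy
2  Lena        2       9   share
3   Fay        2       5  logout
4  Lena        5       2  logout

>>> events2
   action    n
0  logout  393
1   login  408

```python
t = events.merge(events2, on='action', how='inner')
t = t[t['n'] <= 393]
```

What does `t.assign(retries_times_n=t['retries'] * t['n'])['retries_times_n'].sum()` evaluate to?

merge on 'action' (how='inner') → 3 rows:
   user  retries  errors  action    n
0   Eli        2      13   login  408
1   Fay        2       5  logout  393
2  Lena        5       2  logout  393
filter rows where n <= 393:
   user  retries  errors  action    n
1   Fay        2       5  logout  393
2  Lena        5       2  logout  393
add column retries_times_n = t['retries'] * t['n']:
   user  retries  errors  action    n  retries_times_n
1   Fay        2       5  logout  393              786
2  Lena        5       2  logout  393             1965
sum of column 'retries_times_n' → 2751

2751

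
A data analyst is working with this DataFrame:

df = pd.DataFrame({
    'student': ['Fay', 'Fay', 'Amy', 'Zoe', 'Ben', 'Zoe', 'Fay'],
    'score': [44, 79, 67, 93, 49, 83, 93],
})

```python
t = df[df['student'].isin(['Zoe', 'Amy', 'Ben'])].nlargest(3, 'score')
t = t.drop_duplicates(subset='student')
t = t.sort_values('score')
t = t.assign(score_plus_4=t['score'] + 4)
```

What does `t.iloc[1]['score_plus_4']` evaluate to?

filter rows where student in ['Zoe', 'Amy', 'Ben']:
  student  score
2     Amy     67
3     Zoe     93
4     Ben     49
5     Zoe     83
take 3 rows with largest score:
  student  score
3     Zoe     93
5     Zoe     83
2     Amy     67
drop duplicate student (keep=first):
  student  score
3     Zoe     93
2     Amy     67
sort by score:
  student  score
2     Amy     67
3     Zoe     93
add column score_plus_4 = t['score'] + 4:
  student  score  score_plus_4
2     Amy     67            71
3     Zoe     93            97
Hence 97.

97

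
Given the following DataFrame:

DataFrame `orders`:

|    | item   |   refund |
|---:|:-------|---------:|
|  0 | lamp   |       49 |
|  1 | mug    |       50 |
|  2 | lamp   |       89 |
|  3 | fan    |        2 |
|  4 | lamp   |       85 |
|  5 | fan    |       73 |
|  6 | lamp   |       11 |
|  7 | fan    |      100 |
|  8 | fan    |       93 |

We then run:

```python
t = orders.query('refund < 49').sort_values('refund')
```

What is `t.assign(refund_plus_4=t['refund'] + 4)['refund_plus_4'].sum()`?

filter rows where refund < 49:
   item  refund
3   fan       2
6  lamp      11
sort by refund:
   item  refund
3   fan       2
6  lamp      11
add column refund_plus_4 = t['refund'] + 4:
   item  refund  refund_plus_4
3   fan       2              6
6  lamp      11             15
Reading off the sum of column 'refund_plus_4', we get 21.

21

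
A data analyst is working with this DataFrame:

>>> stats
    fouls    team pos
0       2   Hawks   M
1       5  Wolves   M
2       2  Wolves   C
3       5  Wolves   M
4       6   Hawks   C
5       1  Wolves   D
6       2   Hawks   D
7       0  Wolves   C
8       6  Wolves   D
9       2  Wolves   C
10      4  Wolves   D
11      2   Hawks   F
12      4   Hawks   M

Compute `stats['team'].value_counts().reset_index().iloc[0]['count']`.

8

value_counts of team:
team
Wolves    8
Hawks     5
Name: count, dtype: int64
reset_index():
     team  count
0  Wolves      8
1   Hawks      5
Hence 8.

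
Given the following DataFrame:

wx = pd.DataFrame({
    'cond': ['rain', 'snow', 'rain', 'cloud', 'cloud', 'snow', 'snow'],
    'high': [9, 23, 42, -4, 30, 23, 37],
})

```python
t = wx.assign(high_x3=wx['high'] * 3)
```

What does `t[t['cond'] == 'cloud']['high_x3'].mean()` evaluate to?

add column high_x3 = wx['high'] * 3:
    cond  high  high_x3
0   rain     9       27
1   snow    23       69
2   rain    42      126
3  cloud    -4      -12
4  cloud    30       90
5   snow    23       69
6   snow    37      111
filter rows where cond == 'cloud':
    cond  high  high_x3
3  cloud    -4      -12
4  cloud    30       90
The mean of column 'high_x3' is 39.0.

39.0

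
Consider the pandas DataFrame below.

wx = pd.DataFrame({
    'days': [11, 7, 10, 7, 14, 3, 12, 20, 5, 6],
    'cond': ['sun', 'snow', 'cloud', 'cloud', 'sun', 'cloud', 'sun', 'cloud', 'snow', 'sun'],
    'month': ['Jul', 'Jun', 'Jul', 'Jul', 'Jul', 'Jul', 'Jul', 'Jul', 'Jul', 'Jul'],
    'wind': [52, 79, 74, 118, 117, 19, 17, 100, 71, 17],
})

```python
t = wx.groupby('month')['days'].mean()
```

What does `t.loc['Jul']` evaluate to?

9.77777777778

group by month, mean of days:
month
Jul    9.777778
Jun    7.000000
Name: days, dtype: float64
The value at index 'Jul' is 9.77777777778.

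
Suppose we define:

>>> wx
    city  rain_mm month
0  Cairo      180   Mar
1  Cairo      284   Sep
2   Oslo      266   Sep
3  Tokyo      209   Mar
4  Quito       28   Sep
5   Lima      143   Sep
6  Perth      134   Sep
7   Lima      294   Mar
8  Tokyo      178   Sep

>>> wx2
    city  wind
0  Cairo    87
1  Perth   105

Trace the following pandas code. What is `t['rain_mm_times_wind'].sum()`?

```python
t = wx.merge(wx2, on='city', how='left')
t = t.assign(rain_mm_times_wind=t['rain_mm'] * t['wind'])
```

merge on 'city' (how='left') → 9 rows:
    city  rain_mm month   wind
0  Cairo      180   Mar   87.0
1  Cairo      284   Sep   87.0
2   Oslo      266   Sep    NaN
3  Tokyo      209   Mar    NaN
4  Quito       28   Sep    NaN
5   Lima      143   Sep    NaN
6  Perth      134   Sep  105.0
7   Lima      294   Mar    NaN
8  Tokyo      178   Sep    NaN
add column rain_mm_times_wind = t['rain_mm'] * t['wind']:
    city  rain_mm month   wind  rain_mm_times_wind
0  Cairo      180   Mar   87.0             15660.0
1  Cairo      284   Sep   87.0             24708.0
2   Oslo      266   Sep    NaN                 NaN
3  Tokyo      209   Mar    NaN                 NaN
4  Quito       28   Sep    NaN                 NaN
5   Lima      143   Sep    NaN                 NaN
6  Perth      134   Sep  105.0             14070.0
7   Lima      294   Mar    NaN                 NaN
8  Tokyo      178   Sep    NaN                 NaN
sum of column 'rain_mm_times_wind' → 54438.0

54438.0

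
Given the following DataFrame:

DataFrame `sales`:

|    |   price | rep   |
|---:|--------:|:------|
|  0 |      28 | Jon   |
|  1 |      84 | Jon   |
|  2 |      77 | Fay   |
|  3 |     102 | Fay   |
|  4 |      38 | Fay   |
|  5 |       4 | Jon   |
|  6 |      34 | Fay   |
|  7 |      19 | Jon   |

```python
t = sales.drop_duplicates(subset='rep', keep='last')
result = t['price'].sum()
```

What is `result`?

drop duplicate rep (keep=last):
   price  rep
6     34  Fay
7     19  Jon
sum of column 'price' → 53

53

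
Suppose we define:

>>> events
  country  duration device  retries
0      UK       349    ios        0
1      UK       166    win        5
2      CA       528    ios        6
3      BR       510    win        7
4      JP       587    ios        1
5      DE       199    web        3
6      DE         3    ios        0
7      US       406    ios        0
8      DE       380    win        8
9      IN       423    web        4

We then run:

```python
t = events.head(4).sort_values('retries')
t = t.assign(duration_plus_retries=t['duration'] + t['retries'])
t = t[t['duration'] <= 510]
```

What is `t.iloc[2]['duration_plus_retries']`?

take first 4 rows:
  country  duration device  retries
0      UK       349    ios        0
1      UK       166    win        5
2      CA       528    ios        6
3      BR       510    win        7
sort by retries:
  country  duration device  retries
0      UK       349    ios        0
1      UK       166    win        5
2      CA       528    ios        6
3      BR       510    win        7
add column duration_plus_retries = t['duration'] + t['retries']:
  country  duration device  retries  duration_plus_retries
0      UK       349    ios        0                    349
1      UK       166    win        5                    171
2      CA       528    ios        6                    534
3      BR       510    win        7                    517
filter rows where duration <= 510:
  country  duration device  retries  duration_plus_retries
0      UK       349    ios        0                    349
1      UK       166    win        5                    171
3      BR       510    win        7                    517
Then the value at position 2, column 'duration_plus_retries': 517

517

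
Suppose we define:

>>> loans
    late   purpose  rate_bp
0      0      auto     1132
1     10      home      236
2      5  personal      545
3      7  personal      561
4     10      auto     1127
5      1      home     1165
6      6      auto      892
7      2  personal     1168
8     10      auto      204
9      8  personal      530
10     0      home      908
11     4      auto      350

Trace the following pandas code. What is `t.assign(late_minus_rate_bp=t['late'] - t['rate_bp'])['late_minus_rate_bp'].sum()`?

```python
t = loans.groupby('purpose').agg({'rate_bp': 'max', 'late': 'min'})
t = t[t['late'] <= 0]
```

group by purpose: max(rate_bp), min(late):
          rate_bp  late
purpose                
auto         1132     0
home         1165     0
personal     1168     2
filter rows where late <= 0:
         rate_bp  late
purpose               
auto        1132     0
home        1165     0
add column late_minus_rate_bp = t['late'] - t['rate_bp']:
         rate_bp  late  late_minus_rate_bp
purpose                                   
auto        1132     0               -1132
home        1165     0               -1165
Hence -2297.

-2297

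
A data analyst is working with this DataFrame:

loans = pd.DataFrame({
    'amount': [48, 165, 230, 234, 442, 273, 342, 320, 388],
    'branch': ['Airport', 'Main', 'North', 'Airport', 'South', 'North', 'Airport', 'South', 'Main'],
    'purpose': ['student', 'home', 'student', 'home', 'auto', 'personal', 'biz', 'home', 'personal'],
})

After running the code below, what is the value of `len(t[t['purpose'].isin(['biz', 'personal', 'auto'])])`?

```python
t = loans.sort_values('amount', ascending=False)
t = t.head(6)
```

sort by amount descending:
   amount   branch   purpose
4     442    South      auto
8     388     Main  personal
6     342  Airport       biz
7     320    South      home
5     273    North  personal
3     234  Airport      home
2     230    North   student
1     165     Main      home
0      48  Airport   student
take first 6 rows:
   amount   branch   purpose
4     442    South      auto
8     388     Main  personal
6     342  Airport       biz
7     320    South      home
5     273    North  personal
3     234  Airport      home
filter rows where purpose in ['biz', 'personal', 'auto']:
   amount   branch   purpose
4     442    South      auto
8     388     Main  personal
6     342  Airport       biz
5     273    North  personal
So isin(['biz', 'personal', 'auto'])]) = 4.

4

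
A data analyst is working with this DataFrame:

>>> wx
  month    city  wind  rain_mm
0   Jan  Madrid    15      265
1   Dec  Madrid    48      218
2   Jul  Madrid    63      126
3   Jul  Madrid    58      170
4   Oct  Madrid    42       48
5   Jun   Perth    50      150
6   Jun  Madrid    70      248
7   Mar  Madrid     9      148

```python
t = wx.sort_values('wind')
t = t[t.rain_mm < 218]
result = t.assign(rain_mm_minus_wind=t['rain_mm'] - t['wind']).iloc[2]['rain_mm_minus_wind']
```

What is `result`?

100

sort by wind:
  month    city  wind  rain_mm
7   Mar  Madrid     9      148
0   Jan  Madrid    15      265
4   Oct  Madrid    42       48
1   Dec  Madrid    48      218
5   Jun   Perth    50      150
3   Jul  Madrid    58      170
2   Jul  Madrid    63      126
6   Jun  Madrid    70      248
filter rows where rain_mm < 218:
  month    city  wind  rain_mm
7   Mar  Madrid     9      148
4   Oct  Madrid    42       48
5   Jun   Perth    50      150
3   Jul  Madrid    58      170
2   Jul  Madrid    63      126
add column rain_mm_minus_wind = t['rain_mm'] - t['wind']:
  month    city  wind  rain_mm  rain_mm_minus_wind
7   Mar  Madrid     9      148                 139
4   Oct  Madrid    42       48                   6
5   Jun   Perth    50      150                 100
3   Jul  Madrid    58      170                 112
2   Jul  Madrid    63      126                  63
Then the value at position 2, column 'rain_mm_minus_wind': 100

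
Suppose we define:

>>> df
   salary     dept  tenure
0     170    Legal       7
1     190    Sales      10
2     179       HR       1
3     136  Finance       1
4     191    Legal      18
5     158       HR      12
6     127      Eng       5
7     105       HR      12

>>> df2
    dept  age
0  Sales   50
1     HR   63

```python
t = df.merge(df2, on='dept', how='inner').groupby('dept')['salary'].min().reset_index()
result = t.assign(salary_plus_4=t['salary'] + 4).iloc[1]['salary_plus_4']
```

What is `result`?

194

merge on 'dept' (how='inner') → 4 rows:
   salary   dept  tenure  age
0     190  Sales      10   50
1     179     HR       1   63
2     158     HR      12   63
3     105     HR      12   63
group by dept, min of salary:
dept
HR       105
Sales    190
Name: salary, dtype: int64
reset_index():
    dept  salary
0     HR     105
1  Sales     190
add column salary_plus_4 = t['salary'] + 4:
    dept  salary  salary_plus_4
0     HR     105            109
1  Sales     190            194
The value at position 1, column 'salary_plus_4' is 194.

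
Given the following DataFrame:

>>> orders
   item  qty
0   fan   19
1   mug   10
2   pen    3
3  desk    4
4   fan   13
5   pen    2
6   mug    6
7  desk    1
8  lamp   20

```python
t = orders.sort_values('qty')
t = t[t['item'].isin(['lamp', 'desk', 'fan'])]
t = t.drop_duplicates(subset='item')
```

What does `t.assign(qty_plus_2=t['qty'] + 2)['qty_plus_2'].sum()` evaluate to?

40

sort by qty:
   item  qty
7  desk    1
5   pen    2
2   pen    3
3  desk    4
6   mug    6
1   mug   10
4   fan   13
0   fan   19
8  lamp   20
filter rows where item in ['lamp', 'desk', 'fan']:
   item  qty
7  desk    1
3  desk    4
4   fan   13
0   fan   19
8  lamp   20
drop duplicate item (keep=first):
   item  qty
7  desk    1
4   fan   13
8  lamp   20
add column qty_plus_2 = t['qty'] + 2:
   item  qty  qty_plus_2
7  desk    1           3
4   fan   13          15
8  lamp   20          22
Finally, sum of column 'qty_plus_2' = 40.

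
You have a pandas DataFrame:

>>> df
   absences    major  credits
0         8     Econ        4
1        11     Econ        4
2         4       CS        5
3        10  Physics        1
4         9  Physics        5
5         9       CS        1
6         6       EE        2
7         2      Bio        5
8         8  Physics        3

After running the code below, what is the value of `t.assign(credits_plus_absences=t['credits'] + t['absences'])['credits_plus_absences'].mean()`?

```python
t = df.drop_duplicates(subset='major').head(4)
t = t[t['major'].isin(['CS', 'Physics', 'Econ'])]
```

10.6666666667

drop duplicate major (keep=first):
   absences    major  credits
0         8     Econ        4
2         4       CS        5
3        10  Physics        1
6         6       EE        2
7         2      Bio        5
take first 4 rows:
   absences    major  credits
0         8     Econ        4
2         4       CS        5
3        10  Physics        1
6         6       EE        2
filter rows where major in ['CS', 'Physics', 'Econ']:
   absences    major  credits
0         8     Econ        4
2         4       CS        5
3        10  Physics        1
add column credits_plus_absences = t['credits'] + t['absences']:
   absences    major  credits  credits_plus_absences
0         8     Econ        4                     12
2         4       CS        5                      9
3        10  Physics        1                     11
So mean() = 10.6666666667.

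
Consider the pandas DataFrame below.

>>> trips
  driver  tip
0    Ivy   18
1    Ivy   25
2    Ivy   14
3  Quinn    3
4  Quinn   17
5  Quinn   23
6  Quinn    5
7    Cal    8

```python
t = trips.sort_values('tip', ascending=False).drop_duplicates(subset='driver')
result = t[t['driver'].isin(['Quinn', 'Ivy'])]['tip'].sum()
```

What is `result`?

48

sort by tip descending:
  driver  tip
1    Ivy   25
5  Quinn   23
0    Ivy   18
4  Quinn   17
2    Ivy   14
7    Cal    8
6  Quinn    5
3  Quinn    3
drop duplicate driver (keep=first):
  driver  tip
1    Ivy   25
5  Quinn   23
7    Cal    8
filter rows where driver in ['Quinn', 'Ivy']:
  driver  tip
1    Ivy   25
5  Quinn   23
So sum() = 48.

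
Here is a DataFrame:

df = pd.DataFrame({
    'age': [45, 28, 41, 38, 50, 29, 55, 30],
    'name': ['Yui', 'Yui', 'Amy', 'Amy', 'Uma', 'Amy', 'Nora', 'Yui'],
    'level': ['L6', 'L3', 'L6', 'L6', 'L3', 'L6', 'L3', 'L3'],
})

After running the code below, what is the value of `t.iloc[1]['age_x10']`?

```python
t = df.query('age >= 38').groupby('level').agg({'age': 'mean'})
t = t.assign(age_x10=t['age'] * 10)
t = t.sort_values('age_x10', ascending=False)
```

filter rows where age >= 38:
   age  name level
0   45   Yui    L6
2   41   Amy    L6
3   38   Amy    L6
4   50   Uma    L3
6   55  Nora    L3
group by level, mean of age:
             age
level           
L3     52.500000
L6     41.333333
add column age_x10 = t['age'] * 10:
             age     age_x10
level                       
L3     52.500000  525.000000
L6     41.333333  413.333333
sort by age_x10 descending:
             age     age_x10
level                       
L3     52.500000  525.000000
L6     41.333333  413.333333

413.333333333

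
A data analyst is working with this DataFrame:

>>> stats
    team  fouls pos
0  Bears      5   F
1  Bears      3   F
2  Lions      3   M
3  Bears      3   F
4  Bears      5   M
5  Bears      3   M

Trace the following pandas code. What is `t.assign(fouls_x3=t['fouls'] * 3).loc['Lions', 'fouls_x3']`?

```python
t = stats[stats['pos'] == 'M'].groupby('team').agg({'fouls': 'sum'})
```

filter rows where pos == 'M':
    team  fouls pos
2  Lions      3   M
4  Bears      5   M
5  Bears      3   M
group by team, sum of fouls:
       fouls
team        
Bears      8
Lions      3
add column fouls_x3 = t['fouls'] * 3:
       fouls  fouls_x3
team                  
Bears      8        24
Lions      3         9
value at row 'Lions', column 'fouls_x3' → 9

9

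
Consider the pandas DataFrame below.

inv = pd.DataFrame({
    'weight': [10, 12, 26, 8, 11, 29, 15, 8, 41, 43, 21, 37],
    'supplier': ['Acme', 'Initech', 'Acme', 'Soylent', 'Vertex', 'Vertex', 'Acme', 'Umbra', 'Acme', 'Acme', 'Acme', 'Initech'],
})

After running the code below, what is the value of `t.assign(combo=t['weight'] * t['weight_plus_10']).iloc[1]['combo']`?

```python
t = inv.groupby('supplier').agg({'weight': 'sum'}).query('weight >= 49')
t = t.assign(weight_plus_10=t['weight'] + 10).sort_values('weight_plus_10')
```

group by supplier, sum of weight:
          weight
supplier        
Acme         156
Initech       49
Soylent        8
Umbra          8
Vertex        40
filter rows where weight >= 49:
          weight
supplier        
Acme         156
Initech       49
add column weight_plus_10 = t['weight'] + 10:
          weight  weight_plus_10
supplier                        
Acme         156             166
Initech       49              59
sort by weight_plus_10:
          weight  weight_plus_10
supplier                        
Initech       49              59
Acme         156             166
add column combo = t['weight'] * t['weight_plus_10']:
          weight  weight_plus_10  combo
supplier                               
Initech       49              59   2891
Acme         156             166  25896
value at position 1, column 'combo' → 25896

25896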